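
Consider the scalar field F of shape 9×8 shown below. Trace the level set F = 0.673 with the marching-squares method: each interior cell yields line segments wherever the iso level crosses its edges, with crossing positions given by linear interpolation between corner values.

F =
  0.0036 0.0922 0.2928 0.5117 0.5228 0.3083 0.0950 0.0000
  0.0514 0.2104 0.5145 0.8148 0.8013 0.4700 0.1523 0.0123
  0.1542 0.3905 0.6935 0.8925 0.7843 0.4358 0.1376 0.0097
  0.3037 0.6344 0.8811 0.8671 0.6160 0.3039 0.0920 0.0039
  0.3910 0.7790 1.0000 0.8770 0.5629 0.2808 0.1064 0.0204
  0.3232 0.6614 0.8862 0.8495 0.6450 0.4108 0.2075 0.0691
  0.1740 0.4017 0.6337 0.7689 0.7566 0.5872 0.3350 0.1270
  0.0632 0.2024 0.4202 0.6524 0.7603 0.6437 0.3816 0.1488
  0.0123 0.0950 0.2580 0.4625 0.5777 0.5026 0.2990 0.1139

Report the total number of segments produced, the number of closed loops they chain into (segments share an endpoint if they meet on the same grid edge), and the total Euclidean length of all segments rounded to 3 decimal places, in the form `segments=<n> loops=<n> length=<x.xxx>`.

segments=24 loops=1 length=18.005

cell (0,2): code 0100 → (0.532,3.000)–(1.000,2.528)
cell (0,3): code 1100 → (0.539,4.000)–(0.532,3.000)
cell (0,4): code 1000 → (1.000,4.387)–(0.539,4.000)
cell (1,1): code 0100 → (1.885,2.000)–(2.000,1.932)
cell (1,2): code 1110 → (1.000,2.528)–(1.885,2.000)
cell (1,4): code 1001 → (2.000,4.319)–(1.000,4.387)
cell (2,1): code 0110 → (2.000,1.932)–(3.000,1.156)
cell (2,3): code 1011 → (3.000,3.773)–(2.661,4.000)
cell (2,4): code 0001 → (2.661,4.000)–(2.000,4.319)
cell (3,0): code 0100 → (3.267,1.000)–(4.000,0.727)
cell (3,1): code 1110 → (3.000,1.156)–(3.267,1.000)
cell (3,3): code 1001 → (4.000,3.649)–(3.000,3.773)
cell (4,0): code 0010 → (4.000,0.727)–(4.901,1.000)
cell (4,1): code 0111 → (4.901,1.000)–(5.000,1.052)
cell (4,3): code 1001 → (5.000,3.863)–(4.000,3.649)
cell (5,1): code 0010 → (5.000,1.052)–(5.844,2.000)
cell (5,2): code 0111 → (5.844,2.000)–(6.000,2.291)
cell (5,3): code 1101 → (5.251,4.000)–(5.000,3.863)
cell (5,4): code 1000 → (6.000,4.494)–(5.251,4.000)
cell (6,2): code 0010 → (6.000,2.291)–(6.823,3.000)
cell (6,3): code 0111 → (6.823,3.000)–(7.000,3.191)
cell (6,4): code 1001 → (7.000,4.749)–(6.000,4.494)
cell (7,3): code 0010 → (7.000,3.191)–(7.478,4.000)
cell (7,4): code 0001 → (7.478,4.000)–(7.000,4.749)
total: 24 segments, chained into 1 closed loop(s), length Σ = 18.005030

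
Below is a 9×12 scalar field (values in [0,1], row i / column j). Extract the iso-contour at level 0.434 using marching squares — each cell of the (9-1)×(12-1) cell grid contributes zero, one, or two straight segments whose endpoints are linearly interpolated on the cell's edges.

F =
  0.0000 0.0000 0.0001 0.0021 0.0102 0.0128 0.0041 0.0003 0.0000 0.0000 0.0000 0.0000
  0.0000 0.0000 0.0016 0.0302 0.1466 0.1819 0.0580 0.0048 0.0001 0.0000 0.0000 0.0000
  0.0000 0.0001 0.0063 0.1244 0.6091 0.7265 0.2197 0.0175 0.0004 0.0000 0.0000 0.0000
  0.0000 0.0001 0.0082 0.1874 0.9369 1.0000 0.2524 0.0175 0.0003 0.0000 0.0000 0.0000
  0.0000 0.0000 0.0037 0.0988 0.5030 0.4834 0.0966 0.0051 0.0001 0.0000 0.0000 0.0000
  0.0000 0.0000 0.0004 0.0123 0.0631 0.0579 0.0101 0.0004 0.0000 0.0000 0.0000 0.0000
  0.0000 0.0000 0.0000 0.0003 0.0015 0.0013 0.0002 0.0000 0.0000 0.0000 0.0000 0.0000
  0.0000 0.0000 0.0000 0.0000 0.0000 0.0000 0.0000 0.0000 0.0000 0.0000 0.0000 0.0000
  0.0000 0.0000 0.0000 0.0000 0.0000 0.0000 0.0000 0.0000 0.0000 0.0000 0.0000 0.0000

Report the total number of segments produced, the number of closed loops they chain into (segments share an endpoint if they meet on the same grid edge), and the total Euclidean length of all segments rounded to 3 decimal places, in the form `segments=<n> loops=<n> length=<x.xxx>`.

cell (1,3): code 0100 → (1.621,4.000)–(2.000,3.639)
cell (1,4): code 1100 → (1.463,5.000)–(1.621,4.000)
cell (1,5): code 1000 → (2.000,5.577)–(1.463,5.000)
cell (2,3): code 0110 → (2.000,3.639)–(3.000,3.329)
cell (2,5): code 1001 → (3.000,5.757)–(2.000,5.577)
cell (3,3): code 0110 → (3.000,3.329)–(4.000,3.829)
cell (3,5): code 1001 → (4.000,5.128)–(3.000,5.757)
cell (4,3): code 0010 → (4.000,3.829)–(4.157,4.000)
cell (4,4): code 0011 → (4.157,4.000)–(4.116,5.000)
cell (4,5): code 0001 → (4.116,5.000)–(4.000,5.128)
total: 10 segments, chained into 1 closed loop(s), length Σ = 8.092087

segments=10 loops=1 length=8.092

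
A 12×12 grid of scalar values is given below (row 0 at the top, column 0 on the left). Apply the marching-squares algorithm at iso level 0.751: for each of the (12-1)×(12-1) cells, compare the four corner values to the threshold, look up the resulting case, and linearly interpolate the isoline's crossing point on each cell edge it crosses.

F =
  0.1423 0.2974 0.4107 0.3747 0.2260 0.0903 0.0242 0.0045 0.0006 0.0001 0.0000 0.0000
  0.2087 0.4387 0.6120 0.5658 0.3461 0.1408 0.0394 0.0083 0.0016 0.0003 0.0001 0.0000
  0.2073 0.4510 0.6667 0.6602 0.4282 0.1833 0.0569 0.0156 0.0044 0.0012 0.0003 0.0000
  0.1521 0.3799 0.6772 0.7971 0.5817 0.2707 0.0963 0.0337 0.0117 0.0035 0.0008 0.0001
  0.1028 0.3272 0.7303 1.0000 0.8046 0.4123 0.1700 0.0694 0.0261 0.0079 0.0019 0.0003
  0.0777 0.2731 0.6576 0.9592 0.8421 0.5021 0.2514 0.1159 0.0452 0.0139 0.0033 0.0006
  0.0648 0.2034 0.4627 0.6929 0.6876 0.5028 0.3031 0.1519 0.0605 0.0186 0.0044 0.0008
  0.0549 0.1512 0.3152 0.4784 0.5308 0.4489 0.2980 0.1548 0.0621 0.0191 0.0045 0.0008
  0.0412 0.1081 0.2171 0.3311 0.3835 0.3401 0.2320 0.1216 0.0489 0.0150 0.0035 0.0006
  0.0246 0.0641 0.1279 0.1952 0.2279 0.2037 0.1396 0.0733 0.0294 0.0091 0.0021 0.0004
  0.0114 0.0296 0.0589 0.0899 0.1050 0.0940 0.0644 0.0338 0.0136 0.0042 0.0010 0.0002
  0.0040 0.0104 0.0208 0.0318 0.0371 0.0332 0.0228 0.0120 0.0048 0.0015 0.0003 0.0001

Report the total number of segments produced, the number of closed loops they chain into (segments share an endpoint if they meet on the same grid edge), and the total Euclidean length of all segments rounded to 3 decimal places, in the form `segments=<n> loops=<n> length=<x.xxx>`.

segments=10 loops=1 length=8.160

cell (2,2): code 0100 → (2.663,3.000)–(3.000,2.616)
cell (2,3): code 1000 → (3.000,3.214)–(2.663,3.000)
cell (3,2): code 0110 → (3.000,2.616)–(4.000,2.077)
cell (3,3): code 1101 → (3.760,4.000)–(3.000,3.214)
cell (3,4): code 1000 → (4.000,4.137)–(3.760,4.000)
cell (4,2): code 0110 → (4.000,2.077)–(5.000,2.310)
cell (4,4): code 1001 → (5.000,4.268)–(4.000,4.137)
cell (5,2): code 0010 → (5.000,2.310)–(5.782,3.000)
cell (5,3): code 0011 → (5.782,3.000)–(5.590,4.000)
cell (5,4): code 0001 → (5.590,4.000)–(5.000,4.268)
total: 10 segments, chained into 1 closed loop(s), length Σ = 8.159865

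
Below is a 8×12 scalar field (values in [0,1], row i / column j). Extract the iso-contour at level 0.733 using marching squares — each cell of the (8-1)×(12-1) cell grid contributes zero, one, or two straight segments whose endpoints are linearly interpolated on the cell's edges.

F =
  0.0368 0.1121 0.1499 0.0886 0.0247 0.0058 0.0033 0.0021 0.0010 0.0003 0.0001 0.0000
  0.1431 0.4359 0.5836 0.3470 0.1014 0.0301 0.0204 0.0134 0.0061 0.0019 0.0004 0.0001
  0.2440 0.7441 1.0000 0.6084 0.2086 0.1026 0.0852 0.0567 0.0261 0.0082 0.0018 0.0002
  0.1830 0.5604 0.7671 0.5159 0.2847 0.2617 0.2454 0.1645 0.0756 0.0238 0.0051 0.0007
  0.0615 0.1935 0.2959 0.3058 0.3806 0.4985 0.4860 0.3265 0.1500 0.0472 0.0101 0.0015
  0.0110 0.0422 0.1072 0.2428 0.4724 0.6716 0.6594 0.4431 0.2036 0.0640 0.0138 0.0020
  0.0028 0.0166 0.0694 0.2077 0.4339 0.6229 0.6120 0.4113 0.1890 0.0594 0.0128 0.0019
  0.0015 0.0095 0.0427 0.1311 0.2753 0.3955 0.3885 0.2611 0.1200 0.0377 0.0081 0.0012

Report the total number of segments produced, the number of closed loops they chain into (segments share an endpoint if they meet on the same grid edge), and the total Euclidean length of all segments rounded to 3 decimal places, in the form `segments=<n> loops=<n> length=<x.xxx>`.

cell (1,0): code 0100 → (1.964,1.000)–(2.000,0.978)
cell (1,1): code 1100 → (1.359,2.000)–(1.964,1.000)
cell (1,2): code 1000 → (2.000,2.682)–(1.359,2.000)
cell (2,0): code 0010 → (2.000,0.978)–(2.060,1.000)
cell (2,1): code 0111 → (2.060,1.000)–(3.000,1.835)
cell (2,2): code 1001 → (3.000,2.136)–(2.000,2.682)
cell (3,1): code 0010 → (3.000,1.835)–(3.072,2.000)
cell (3,2): code 0001 → (3.072,2.000)–(3.000,2.136)
total: 8 segments, chained into 1 closed loop(s), length Σ = 4.941886

segments=8 loops=1 length=4.942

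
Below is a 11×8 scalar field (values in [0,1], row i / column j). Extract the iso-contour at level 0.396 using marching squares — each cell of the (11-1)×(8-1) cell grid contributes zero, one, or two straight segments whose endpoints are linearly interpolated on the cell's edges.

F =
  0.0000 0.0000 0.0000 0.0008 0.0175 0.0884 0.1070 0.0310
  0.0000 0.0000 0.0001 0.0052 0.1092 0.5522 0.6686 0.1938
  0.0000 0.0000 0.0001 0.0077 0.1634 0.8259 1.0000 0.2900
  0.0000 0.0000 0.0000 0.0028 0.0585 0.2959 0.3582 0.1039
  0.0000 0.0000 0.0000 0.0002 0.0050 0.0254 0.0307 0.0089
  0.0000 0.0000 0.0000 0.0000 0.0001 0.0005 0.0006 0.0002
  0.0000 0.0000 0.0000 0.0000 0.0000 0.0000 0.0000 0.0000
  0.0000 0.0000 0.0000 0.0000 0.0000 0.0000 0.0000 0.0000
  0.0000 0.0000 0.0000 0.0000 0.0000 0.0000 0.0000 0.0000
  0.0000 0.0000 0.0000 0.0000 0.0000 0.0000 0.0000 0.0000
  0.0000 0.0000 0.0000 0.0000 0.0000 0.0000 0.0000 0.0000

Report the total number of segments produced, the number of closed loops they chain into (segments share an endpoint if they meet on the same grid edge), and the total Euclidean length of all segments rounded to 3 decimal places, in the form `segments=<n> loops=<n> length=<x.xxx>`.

cell (0,4): code 0100 → (0.663,5.000)–(1.000,4.647)
cell (0,5): code 1100 → (0.515,6.000)–(0.663,5.000)
cell (0,6): code 1000 → (1.000,6.574)–(0.515,6.000)
cell (1,4): code 0110 → (1.000,4.647)–(2.000,4.351)
cell (1,6): code 1001 → (2.000,6.851)–(1.000,6.574)
cell (2,4): code 0010 → (2.000,4.351)–(2.811,5.000)
cell (2,5): code 0011 → (2.811,5.000)–(2.941,6.000)
cell (2,6): code 0001 → (2.941,6.000)–(2.000,6.851)
total: 8 segments, chained into 1 closed loop(s), length Σ = 7.646697

segments=8 loops=1 length=7.647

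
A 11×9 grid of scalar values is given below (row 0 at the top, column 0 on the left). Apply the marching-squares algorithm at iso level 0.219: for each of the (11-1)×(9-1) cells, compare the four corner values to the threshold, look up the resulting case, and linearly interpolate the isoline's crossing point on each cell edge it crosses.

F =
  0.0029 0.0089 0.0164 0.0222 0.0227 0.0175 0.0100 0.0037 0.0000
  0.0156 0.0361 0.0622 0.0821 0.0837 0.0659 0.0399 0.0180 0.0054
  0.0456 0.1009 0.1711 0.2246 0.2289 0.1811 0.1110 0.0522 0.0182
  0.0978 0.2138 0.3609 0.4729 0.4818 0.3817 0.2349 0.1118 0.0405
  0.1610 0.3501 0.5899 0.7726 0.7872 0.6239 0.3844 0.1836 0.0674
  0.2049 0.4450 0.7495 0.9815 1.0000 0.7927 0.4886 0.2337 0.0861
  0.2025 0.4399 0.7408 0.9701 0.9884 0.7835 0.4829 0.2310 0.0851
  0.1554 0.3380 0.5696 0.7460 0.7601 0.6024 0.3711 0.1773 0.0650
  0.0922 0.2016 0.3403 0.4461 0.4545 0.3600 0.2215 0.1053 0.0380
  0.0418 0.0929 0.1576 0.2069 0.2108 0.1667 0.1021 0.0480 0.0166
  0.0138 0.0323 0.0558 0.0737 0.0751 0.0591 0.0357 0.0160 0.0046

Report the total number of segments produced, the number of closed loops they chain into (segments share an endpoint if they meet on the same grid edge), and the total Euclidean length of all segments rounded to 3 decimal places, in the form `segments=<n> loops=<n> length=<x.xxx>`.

segments=28 loops=1 length=22.242

cell (1,2): code 0100 → (1.961,3.000)–(2.000,2.895)
cell (1,3): code 1100 → (1.932,4.000)–(1.961,3.000)
cell (1,4): code 1000 → (2.000,4.207)–(1.932,4.000)
cell (2,1): code 0100 → (2.252,2.000)–(3.000,1.035)
cell (2,2): code 1110 → (2.000,2.895)–(2.252,2.000)
cell (2,4): code 1101 → (2.189,5.000)–(2.000,4.207)
cell (2,5): code 1100 → (2.872,6.000)–(2.189,5.000)
cell (2,6): code 1000 → (3.000,6.129)–(2.872,6.000)
cell (3,0): code 0100 → (3.038,1.000)–(4.000,0.307)
cell (3,1): code 1110 → (3.000,1.035)–(3.038,1.000)
cell (3,6): code 1001 → (4.000,6.824)–(3.000,6.129)
cell (4,0): code 0110 → (4.000,0.307)–(5.000,0.059)
cell (4,6): code 1101 → (4.707,7.000)–(4.000,6.824)
cell (4,7): code 1000 → (5.000,7.100)–(4.707,7.000)
cell (5,0): code 0110 → (5.000,0.059)–(6.000,0.070)
cell (5,7): code 1001 → (6.000,7.082)–(5.000,7.100)
cell (6,0): code 0110 → (6.000,0.070)–(7.000,0.348)
cell (6,6): code 1011 → (7.000,6.785)–(6.223,7.000)
cell (6,7): code 0001 → (6.223,7.000)–(6.000,7.082)
cell (7,0): code 0010 → (7.000,0.348)–(7.872,1.000)
cell (7,1): code 0111 → (7.872,1.000)–(8.000,1.125)
cell (7,6): code 1001 → (8.000,6.022)–(7.000,6.785)
cell (8,1): code 0010 → (8.000,1.125)–(8.664,2.000)
cell (8,2): code 0011 → (8.664,2.000)–(8.949,3.000)
cell (8,3): code 0011 → (8.949,3.000)–(8.966,4.000)
cell (8,4): code 0011 → (8.966,4.000)–(8.729,5.000)
cell (8,5): code 0011 → (8.729,5.000)–(8.021,6.000)
cell (8,6): code 0001 → (8.021,6.000)–(8.000,6.022)
total: 28 segments, chained into 1 closed loop(s), length Σ = 22.242082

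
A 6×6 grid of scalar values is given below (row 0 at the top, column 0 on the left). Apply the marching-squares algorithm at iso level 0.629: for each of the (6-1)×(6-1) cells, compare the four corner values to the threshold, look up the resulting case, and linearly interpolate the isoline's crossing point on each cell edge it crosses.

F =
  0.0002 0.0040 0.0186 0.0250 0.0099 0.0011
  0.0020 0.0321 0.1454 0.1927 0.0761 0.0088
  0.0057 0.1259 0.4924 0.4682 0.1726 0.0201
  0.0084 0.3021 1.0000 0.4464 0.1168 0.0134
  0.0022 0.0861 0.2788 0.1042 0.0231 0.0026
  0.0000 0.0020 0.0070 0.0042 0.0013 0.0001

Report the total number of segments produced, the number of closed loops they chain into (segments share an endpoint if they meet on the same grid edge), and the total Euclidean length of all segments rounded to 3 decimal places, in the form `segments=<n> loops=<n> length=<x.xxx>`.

segments=4 loops=1 length=3.480

cell (2,1): code 0100 → (2.269,2.000)–(3.000,1.468)
cell (2,2): code 1000 → (3.000,2.670)–(2.269,2.000)
cell (3,1): code 0010 → (3.000,1.468)–(3.514,2.000)
cell (3,2): code 0001 → (3.514,2.000)–(3.000,2.670)
total: 4 segments, chained into 1 closed loop(s), length Σ = 3.479965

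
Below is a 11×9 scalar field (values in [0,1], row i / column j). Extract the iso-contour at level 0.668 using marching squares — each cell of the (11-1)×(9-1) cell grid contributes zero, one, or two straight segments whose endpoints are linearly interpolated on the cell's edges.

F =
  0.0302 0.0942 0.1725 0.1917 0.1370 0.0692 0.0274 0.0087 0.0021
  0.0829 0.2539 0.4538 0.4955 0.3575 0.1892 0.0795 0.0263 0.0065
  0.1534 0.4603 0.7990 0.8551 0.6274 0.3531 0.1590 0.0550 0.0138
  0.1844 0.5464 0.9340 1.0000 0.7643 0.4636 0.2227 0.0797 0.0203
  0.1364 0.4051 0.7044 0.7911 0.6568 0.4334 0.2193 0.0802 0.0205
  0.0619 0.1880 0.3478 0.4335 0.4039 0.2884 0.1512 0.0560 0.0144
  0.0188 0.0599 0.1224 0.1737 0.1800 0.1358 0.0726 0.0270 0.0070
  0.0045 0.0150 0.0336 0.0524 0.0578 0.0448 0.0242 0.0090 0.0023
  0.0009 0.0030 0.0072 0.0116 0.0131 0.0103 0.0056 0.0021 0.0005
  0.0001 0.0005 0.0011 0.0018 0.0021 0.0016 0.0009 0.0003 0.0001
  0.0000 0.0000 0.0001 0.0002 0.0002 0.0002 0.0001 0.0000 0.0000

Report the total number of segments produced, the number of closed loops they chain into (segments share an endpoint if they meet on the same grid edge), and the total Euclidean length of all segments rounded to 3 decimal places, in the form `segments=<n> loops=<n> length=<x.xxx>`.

cell (1,1): code 0100 → (1.621,2.000)–(2.000,1.613)
cell (1,2): code 1100 → (1.480,3.000)–(1.621,2.000)
cell (1,3): code 1000 → (2.000,3.822)–(1.480,3.000)
cell (2,1): code 0110 → (2.000,1.613)–(3.000,1.314)
cell (2,3): code 1101 → (2.297,4.000)–(2.000,3.822)
cell (2,4): code 1000 → (3.000,4.320)–(2.297,4.000)
cell (3,1): code 0110 → (3.000,1.314)–(4.000,1.878)
cell (3,3): code 1011 → (4.000,3.917)–(3.896,4.000)
cell (3,4): code 0001 → (3.896,4.000)–(3.000,4.320)
cell (4,1): code 0010 → (4.000,1.878)–(4.102,2.000)
cell (4,2): code 0011 → (4.102,2.000)–(4.344,3.000)
cell (4,3): code 0001 → (4.344,3.000)–(4.000,3.917)
total: 12 segments, chained into 1 closed loop(s), length Σ = 9.087116

segments=12 loops=1 length=9.087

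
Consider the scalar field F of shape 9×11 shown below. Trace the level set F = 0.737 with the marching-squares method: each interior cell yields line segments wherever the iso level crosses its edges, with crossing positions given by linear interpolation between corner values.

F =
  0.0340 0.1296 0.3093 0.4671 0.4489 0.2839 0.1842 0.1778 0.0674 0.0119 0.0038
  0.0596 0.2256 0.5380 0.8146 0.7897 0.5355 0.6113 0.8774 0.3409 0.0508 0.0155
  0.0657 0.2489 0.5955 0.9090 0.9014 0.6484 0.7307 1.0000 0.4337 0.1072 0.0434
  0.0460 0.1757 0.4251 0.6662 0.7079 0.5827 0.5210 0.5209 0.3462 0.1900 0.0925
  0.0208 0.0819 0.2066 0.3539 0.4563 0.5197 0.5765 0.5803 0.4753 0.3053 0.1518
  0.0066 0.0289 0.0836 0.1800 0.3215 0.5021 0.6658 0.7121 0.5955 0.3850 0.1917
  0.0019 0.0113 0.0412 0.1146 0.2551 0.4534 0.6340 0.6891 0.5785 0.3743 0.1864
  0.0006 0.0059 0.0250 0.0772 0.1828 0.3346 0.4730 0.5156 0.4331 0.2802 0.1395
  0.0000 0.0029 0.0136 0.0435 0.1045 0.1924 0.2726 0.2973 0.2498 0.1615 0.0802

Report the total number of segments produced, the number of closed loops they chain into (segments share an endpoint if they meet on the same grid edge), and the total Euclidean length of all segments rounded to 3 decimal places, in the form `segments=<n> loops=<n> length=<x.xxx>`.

cell (0,2): code 0100 → (0.777,3.000)–(1.000,2.719)
cell (0,3): code 1100 → (0.845,4.000)–(0.777,3.000)
cell (0,4): code 1000 → (1.000,4.207)–(0.845,4.000)
cell (0,6): code 0100 → (0.799,7.000)–(1.000,6.472)
cell (0,7): code 1000 → (1.000,7.262)–(0.799,7.000)
cell (1,2): code 0110 → (1.000,2.719)–(2.000,2.451)
cell (1,4): code 1001 → (2.000,4.650)–(1.000,4.207)
cell (1,6): code 0110 → (1.000,6.472)–(2.000,6.023)
cell (1,7): code 1001 → (2.000,7.464)–(1.000,7.262)
cell (2,2): code 0010 → (2.000,2.451)–(2.708,3.000)
cell (2,3): code 0011 → (2.708,3.000)–(2.850,4.000)
cell (2,4): code 0001 → (2.850,4.000)–(2.000,4.650)
cell (2,6): code 0010 → (2.000,6.023)–(2.549,7.000)
cell (2,7): code 0001 → (2.549,7.000)–(2.000,7.464)
total: 14 segments, chained into 2 closed loop(s), length Σ = 11.574113

segments=14 loops=2 length=11.574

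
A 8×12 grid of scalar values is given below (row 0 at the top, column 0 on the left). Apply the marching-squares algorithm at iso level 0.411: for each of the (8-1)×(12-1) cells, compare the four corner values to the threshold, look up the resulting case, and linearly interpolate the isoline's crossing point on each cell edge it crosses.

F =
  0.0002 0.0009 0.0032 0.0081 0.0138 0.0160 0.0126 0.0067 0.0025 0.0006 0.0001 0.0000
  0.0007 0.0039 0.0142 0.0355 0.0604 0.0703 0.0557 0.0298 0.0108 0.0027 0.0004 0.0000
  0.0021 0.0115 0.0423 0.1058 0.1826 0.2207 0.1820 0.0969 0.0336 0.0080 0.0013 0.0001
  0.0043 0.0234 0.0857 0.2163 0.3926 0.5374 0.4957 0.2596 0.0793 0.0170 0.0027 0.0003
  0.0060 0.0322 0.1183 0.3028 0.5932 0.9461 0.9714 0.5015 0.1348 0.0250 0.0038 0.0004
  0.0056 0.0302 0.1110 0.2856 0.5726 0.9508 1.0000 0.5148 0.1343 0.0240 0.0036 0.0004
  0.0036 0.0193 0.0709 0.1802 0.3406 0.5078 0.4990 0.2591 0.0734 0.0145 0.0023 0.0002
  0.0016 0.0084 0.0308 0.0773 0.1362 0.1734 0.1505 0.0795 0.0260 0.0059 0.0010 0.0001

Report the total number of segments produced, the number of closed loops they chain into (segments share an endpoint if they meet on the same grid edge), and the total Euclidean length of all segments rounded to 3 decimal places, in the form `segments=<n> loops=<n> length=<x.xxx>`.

cell (2,4): code 0100 → (2.601,5.000)–(3.000,4.127)
cell (2,5): code 1100 → (2.730,6.000)–(2.601,5.000)
cell (2,6): code 1000 → (3.000,6.359)–(2.730,6.000)
cell (3,3): code 0100 → (3.092,4.000)–(4.000,3.373)
cell (3,4): code 1110 → (3.000,4.127)–(3.092,4.000)
cell (3,6): code 1101 → (3.626,7.000)–(3.000,6.359)
cell (3,7): code 1000 → (4.000,7.247)–(3.626,7.000)
cell (4,3): code 0110 → (4.000,3.373)–(5.000,3.437)
cell (4,7): code 1001 → (5.000,7.273)–(4.000,7.247)
cell (5,3): code 0010 → (5.000,3.437)–(5.697,4.000)
cell (5,4): code 0111 → (5.697,4.000)–(6.000,4.421)
cell (5,6): code 1011 → (6.000,6.367)–(5.406,7.000)
cell (5,7): code 0001 → (5.406,7.000)–(5.000,7.273)
cell (6,4): code 0010 → (6.000,4.421)–(6.289,5.000)
cell (6,5): code 0011 → (6.289,5.000)–(6.253,6.000)
cell (6,6): code 0001 → (6.253,6.000)–(6.000,6.367)
total: 16 segments, chained into 1 closed loop(s), length Σ = 11.889718

segments=16 loops=1 length=11.890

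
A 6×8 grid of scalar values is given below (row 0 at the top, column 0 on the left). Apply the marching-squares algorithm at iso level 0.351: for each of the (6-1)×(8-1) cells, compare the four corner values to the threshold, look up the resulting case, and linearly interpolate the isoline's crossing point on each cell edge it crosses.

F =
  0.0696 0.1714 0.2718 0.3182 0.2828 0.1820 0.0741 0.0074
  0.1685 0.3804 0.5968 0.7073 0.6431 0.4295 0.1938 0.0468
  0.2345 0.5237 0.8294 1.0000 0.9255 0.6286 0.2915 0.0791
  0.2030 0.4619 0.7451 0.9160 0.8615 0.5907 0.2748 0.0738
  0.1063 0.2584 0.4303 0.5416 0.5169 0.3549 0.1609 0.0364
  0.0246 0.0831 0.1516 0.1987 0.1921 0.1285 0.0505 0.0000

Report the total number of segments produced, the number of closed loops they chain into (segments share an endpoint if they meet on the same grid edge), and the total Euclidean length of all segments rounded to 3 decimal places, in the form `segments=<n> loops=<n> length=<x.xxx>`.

cell (0,0): code 0100 → (0.859,1.000)–(1.000,0.861)
cell (0,1): code 1100 → (0.244,2.000)–(0.859,1.000)
cell (0,2): code 1100 → (0.084,3.000)–(0.244,2.000)
cell (0,3): code 1100 → (0.189,4.000)–(0.084,3.000)
cell (0,4): code 1100 → (0.683,5.000)–(0.189,4.000)
cell (0,5): code 1000 → (1.000,5.333)–(0.683,5.000)
cell (1,0): code 0110 → (1.000,0.861)–(2.000,0.403)
cell (1,5): code 1001 → (2.000,5.823)–(1.000,5.333)
cell (2,0): code 0110 → (2.000,0.403)–(3.000,0.572)
cell (2,5): code 1001 → (3.000,5.759)–(2.000,5.823)
cell (3,0): code 0010 → (3.000,0.572)–(3.545,1.000)
cell (3,1): code 0111 → (3.545,1.000)–(4.000,1.539)
cell (3,5): code 1001 → (4.000,5.020)–(3.000,5.759)
cell (4,1): code 0010 → (4.000,1.539)–(4.285,2.000)
cell (4,2): code 0011 → (4.285,2.000)–(4.556,3.000)
cell (4,3): code 0011 → (4.556,3.000)–(4.511,4.000)
cell (4,4): code 0011 → (4.511,4.000)–(4.017,5.000)
cell (4,5): code 0001 → (4.017,5.000)–(4.000,5.020)
total: 18 segments, chained into 1 closed loop(s), length Σ = 15.557554

segments=18 loops=1 length=15.558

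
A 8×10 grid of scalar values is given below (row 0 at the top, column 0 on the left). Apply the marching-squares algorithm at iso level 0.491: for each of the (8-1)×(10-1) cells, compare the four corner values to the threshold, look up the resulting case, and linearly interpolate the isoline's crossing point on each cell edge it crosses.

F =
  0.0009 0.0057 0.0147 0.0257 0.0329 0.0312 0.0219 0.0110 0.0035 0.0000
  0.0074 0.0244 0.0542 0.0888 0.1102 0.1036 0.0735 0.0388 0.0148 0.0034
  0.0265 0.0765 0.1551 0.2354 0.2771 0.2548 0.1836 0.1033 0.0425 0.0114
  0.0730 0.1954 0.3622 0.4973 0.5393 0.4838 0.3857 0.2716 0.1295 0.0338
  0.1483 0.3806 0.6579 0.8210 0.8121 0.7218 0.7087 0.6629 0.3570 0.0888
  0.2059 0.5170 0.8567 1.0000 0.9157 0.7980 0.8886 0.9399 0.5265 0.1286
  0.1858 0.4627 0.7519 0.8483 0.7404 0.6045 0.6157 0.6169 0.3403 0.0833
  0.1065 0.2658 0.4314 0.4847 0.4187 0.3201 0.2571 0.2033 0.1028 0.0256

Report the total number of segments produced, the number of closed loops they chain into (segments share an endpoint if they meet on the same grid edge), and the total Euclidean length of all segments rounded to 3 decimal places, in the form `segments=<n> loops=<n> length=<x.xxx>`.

segments=24 loops=1 length=18.057

cell (2,2): code 0100 → (2.976,3.000)–(3.000,2.953)
cell (2,3): code 1100 → (2.816,4.000)–(2.976,3.000)
cell (2,4): code 1000 → (3.000,4.870)–(2.816,4.000)
cell (3,1): code 0100 → (3.436,2.000)–(4.000,1.398)
cell (3,2): code 1110 → (3.000,2.953)–(3.436,2.000)
cell (3,4): code 1101 → (3.030,5.000)–(3.000,4.870)
cell (3,5): code 1100 → (3.326,6.000)–(3.030,5.000)
cell (3,6): code 1100 → (3.561,7.000)–(3.326,6.000)
cell (3,7): code 1000 → (4.000,7.562)–(3.561,7.000)
cell (4,0): code 0100 → (4.809,1.000)–(5.000,0.916)
cell (4,1): code 1110 → (4.000,1.398)–(4.809,1.000)
cell (4,7): code 1101 → (4.791,8.000)–(4.000,7.562)
cell (4,8): code 1000 → (5.000,8.089)–(4.791,8.000)
cell (5,0): code 0010 → (5.000,0.916)–(5.479,1.000)
cell (5,1): code 0111 → (5.479,1.000)–(6.000,1.098)
cell (5,7): code 1011 → (6.000,7.455)–(5.191,8.000)
cell (5,8): code 0001 → (5.191,8.000)–(5.000,8.089)
cell (6,1): code 0010 → (6.000,1.098)–(6.814,2.000)
cell (6,2): code 0011 → (6.814,2.000)–(6.983,3.000)
cell (6,3): code 0011 → (6.983,3.000)–(6.775,4.000)
cell (6,4): code 0011 → (6.775,4.000)–(6.399,5.000)
cell (6,5): code 0011 → (6.399,5.000)–(6.348,6.000)
cell (6,6): code 0011 → (6.348,6.000)–(6.304,7.000)
cell (6,7): code 0001 → (6.304,7.000)–(6.000,7.455)
total: 24 segments, chained into 1 closed loop(s), length Σ = 18.057386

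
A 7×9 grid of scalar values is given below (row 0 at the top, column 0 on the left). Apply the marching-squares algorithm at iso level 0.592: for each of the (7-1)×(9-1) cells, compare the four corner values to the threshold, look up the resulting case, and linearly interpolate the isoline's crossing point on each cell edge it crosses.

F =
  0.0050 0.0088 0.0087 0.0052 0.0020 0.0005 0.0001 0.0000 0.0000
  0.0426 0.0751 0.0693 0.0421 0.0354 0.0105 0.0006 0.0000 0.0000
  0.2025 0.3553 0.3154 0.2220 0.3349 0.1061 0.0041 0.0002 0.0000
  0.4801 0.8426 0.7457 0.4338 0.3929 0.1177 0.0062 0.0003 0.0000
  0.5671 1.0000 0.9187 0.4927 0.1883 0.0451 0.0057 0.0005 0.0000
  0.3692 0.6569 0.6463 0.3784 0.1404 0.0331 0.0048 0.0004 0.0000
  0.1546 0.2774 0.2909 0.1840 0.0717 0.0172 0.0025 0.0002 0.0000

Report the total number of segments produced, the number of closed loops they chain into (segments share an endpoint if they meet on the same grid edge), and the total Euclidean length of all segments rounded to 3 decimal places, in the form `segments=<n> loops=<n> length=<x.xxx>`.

cell (2,0): code 0100 → (2.486,1.000)–(3.000,0.309)
cell (2,1): code 1100 → (2.643,2.000)–(2.486,1.000)
cell (2,2): code 1000 → (3.000,2.493)–(2.643,2.000)
cell (3,0): code 0110 → (3.000,0.309)–(4.000,0.058)
cell (3,2): code 1001 → (4.000,2.767)–(3.000,2.493)
cell (4,0): code 0110 → (4.000,0.058)–(5.000,0.774)
cell (4,2): code 1001 → (5.000,2.203)–(4.000,2.767)
cell (5,0): code 0010 → (5.000,0.774)–(5.171,1.000)
cell (5,1): code 0011 → (5.171,1.000)–(5.153,2.000)
cell (5,2): code 0001 → (5.153,2.000)–(5.000,2.203)
total: 10 segments, chained into 1 closed loop(s), length Σ = 8.466127

segments=10 loops=1 length=8.466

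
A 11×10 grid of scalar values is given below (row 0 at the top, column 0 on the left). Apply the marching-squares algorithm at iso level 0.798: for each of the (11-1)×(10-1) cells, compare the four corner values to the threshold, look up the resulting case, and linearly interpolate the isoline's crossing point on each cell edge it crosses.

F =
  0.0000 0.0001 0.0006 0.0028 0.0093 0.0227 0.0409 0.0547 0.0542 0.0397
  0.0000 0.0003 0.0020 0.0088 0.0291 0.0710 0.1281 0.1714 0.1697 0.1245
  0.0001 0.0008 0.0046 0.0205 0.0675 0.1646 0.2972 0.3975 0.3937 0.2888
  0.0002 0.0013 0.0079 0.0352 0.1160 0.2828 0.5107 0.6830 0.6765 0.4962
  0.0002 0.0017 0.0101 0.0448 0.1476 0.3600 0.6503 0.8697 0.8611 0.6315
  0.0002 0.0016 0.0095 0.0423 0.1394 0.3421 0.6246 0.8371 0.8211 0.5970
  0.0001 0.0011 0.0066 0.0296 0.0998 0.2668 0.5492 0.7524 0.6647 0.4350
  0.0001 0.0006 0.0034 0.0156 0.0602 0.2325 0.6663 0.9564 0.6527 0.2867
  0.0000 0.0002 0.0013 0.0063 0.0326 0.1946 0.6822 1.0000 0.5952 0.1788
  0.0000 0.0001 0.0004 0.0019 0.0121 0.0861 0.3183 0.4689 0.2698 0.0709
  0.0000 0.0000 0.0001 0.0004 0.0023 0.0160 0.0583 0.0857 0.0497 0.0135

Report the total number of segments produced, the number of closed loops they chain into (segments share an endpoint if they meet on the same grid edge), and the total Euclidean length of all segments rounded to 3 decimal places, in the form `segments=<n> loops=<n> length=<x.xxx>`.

segments=14 loops=2 length=10.951

cell (3,6): code 0100 → (3.616,7.000)–(4.000,6.673)
cell (3,7): code 1100 → (3.658,8.000)–(3.616,7.000)
cell (3,8): code 1000 → (4.000,8.275)–(3.658,8.000)
cell (4,6): code 0110 → (4.000,6.673)–(5.000,6.816)
cell (4,8): code 1001 → (5.000,8.103)–(4.000,8.275)
cell (5,6): code 0010 → (5.000,6.816)–(5.462,7.000)
cell (5,7): code 0011 → (5.462,7.000)–(5.148,8.000)
cell (5,8): code 0001 → (5.148,8.000)–(5.000,8.103)
cell (6,6): code 0100 → (6.224,7.000)–(7.000,6.454)
cell (6,7): code 1000 → (7.000,7.522)–(6.224,7.000)
cell (7,6): code 0110 → (7.000,6.454)–(8.000,6.364)
cell (7,7): code 1001 → (8.000,7.499)–(7.000,7.522)
cell (8,6): code 0010 → (8.000,6.364)–(8.380,7.000)
cell (8,7): code 0001 → (8.380,7.000)–(8.000,7.499)
total: 14 segments, chained into 2 closed loop(s), length Σ = 10.950755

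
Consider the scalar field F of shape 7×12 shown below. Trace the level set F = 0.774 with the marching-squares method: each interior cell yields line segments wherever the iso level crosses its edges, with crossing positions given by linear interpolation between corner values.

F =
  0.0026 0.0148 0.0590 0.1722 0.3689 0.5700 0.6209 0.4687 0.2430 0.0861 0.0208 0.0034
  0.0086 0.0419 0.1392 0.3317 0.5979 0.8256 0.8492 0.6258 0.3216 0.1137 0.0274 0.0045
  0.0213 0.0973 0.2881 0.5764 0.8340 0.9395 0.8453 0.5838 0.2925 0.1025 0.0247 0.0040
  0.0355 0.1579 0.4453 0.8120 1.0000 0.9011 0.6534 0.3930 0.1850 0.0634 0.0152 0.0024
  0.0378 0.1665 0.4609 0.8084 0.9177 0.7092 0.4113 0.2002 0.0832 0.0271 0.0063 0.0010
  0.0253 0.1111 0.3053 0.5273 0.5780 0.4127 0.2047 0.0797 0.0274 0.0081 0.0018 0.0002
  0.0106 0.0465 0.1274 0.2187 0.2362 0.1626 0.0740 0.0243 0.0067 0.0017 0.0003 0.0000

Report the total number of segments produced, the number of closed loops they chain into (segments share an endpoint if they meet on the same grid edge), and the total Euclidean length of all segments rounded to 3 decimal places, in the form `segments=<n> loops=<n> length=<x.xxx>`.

segments=16 loops=1 length=11.095

cell (0,4): code 0100 → (0.798,5.000)–(1.000,4.773)
cell (0,5): code 1100 → (0.671,6.000)–(0.798,5.000)
cell (0,6): code 1000 → (1.000,6.337)–(0.671,6.000)
cell (1,3): code 0100 → (1.746,4.000)–(2.000,3.767)
cell (1,4): code 1110 → (1.000,4.773)–(1.746,4.000)
cell (1,6): code 1001 → (2.000,6.273)–(1.000,6.337)
cell (2,2): code 0100 → (2.839,3.000)–(3.000,2.896)
cell (2,3): code 1110 → (2.000,3.767)–(2.839,3.000)
cell (2,5): code 1011 → (3.000,5.513)–(2.372,6.000)
cell (2,6): code 0001 → (2.372,6.000)–(2.000,6.273)
cell (3,2): code 0110 → (3.000,2.896)–(4.000,2.901)
cell (3,4): code 1011 → (4.000,4.689)–(3.662,5.000)
cell (3,5): code 0001 → (3.662,5.000)–(3.000,5.513)
cell (4,2): code 0010 → (4.000,2.901)–(4.122,3.000)
cell (4,3): code 0011 → (4.122,3.000)–(4.423,4.000)
cell (4,4): code 0001 → (4.423,4.000)–(4.000,4.689)
total: 16 segments, chained into 1 closed loop(s), length Σ = 11.094992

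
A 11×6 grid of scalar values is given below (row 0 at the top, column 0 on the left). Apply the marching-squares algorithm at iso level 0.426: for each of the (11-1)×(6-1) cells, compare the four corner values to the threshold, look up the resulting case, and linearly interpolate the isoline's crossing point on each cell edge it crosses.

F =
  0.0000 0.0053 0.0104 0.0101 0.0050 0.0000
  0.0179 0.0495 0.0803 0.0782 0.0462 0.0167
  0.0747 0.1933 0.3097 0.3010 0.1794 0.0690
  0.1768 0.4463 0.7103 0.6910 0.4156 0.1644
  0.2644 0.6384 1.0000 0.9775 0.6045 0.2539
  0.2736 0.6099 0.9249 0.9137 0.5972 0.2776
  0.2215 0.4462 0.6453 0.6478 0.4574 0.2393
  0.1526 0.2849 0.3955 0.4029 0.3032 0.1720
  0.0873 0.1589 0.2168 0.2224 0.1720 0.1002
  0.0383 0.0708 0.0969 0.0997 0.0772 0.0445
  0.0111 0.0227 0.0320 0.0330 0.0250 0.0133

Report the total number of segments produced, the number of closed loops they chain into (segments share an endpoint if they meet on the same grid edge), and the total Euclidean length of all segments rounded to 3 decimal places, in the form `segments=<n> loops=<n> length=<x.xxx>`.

segments=16 loops=1 length=13.776

cell (2,0): code 0100 → (2.920,1.000)–(3.000,0.925)
cell (2,1): code 1100 → (2.290,2.000)–(2.920,1.000)
cell (2,2): code 1100 → (2.321,3.000)–(2.290,2.000)
cell (2,3): code 1000 → (3.000,3.962)–(2.321,3.000)
cell (3,0): code 0110 → (3.000,0.925)–(4.000,0.432)
cell (3,3): code 1101 → (3.055,4.000)–(3.000,3.962)
cell (3,4): code 1000 → (4.000,4.509)–(3.055,4.000)
cell (4,0): code 0110 → (4.000,0.432)–(5.000,0.453)
cell (4,4): code 1001 → (5.000,4.536)–(4.000,4.509)
cell (5,0): code 0110 → (5.000,0.453)–(6.000,0.910)
cell (5,4): code 1001 → (6.000,4.144)–(5.000,4.536)
cell (6,0): code 0010 → (6.000,0.910)–(6.125,1.000)
cell (6,1): code 0011 → (6.125,1.000)–(6.878,2.000)
cell (6,2): code 0011 → (6.878,2.000)–(6.906,3.000)
cell (6,3): code 0011 → (6.906,3.000)–(6.204,4.000)
cell (6,4): code 0001 → (6.204,4.000)–(6.000,4.144)
total: 16 segments, chained into 1 closed loop(s), length Σ = 13.776326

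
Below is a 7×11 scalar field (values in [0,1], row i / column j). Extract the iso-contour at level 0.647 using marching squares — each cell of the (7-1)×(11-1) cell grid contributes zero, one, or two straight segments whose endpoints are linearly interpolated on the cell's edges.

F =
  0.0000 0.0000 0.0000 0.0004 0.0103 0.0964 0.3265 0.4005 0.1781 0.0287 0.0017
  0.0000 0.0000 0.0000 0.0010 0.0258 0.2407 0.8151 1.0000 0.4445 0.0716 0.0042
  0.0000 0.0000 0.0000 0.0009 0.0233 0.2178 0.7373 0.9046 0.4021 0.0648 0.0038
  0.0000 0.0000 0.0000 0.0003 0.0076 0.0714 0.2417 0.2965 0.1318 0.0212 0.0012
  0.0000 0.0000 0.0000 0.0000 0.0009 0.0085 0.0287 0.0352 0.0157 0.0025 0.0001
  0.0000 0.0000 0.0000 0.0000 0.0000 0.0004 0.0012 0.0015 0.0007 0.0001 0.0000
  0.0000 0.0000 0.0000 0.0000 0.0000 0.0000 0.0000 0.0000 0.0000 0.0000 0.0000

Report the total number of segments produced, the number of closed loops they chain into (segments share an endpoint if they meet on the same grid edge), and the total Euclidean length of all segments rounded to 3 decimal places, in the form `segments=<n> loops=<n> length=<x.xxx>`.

cell (0,5): code 0100 → (0.656,6.000)–(1.000,5.707)
cell (0,6): code 1100 → (0.411,7.000)–(0.656,6.000)
cell (0,7): code 1000 → (1.000,7.635)–(0.411,7.000)
cell (1,5): code 0110 → (1.000,5.707)–(2.000,5.826)
cell (1,7): code 1001 → (2.000,7.513)–(1.000,7.635)
cell (2,5): code 0010 → (2.000,5.826)–(2.182,6.000)
cell (2,6): code 0011 → (2.182,6.000)–(2.424,7.000)
cell (2,7): code 0001 → (2.424,7.000)–(2.000,7.513)
total: 8 segments, chained into 1 closed loop(s), length Σ = 6.307640

segments=8 loops=1 length=6.308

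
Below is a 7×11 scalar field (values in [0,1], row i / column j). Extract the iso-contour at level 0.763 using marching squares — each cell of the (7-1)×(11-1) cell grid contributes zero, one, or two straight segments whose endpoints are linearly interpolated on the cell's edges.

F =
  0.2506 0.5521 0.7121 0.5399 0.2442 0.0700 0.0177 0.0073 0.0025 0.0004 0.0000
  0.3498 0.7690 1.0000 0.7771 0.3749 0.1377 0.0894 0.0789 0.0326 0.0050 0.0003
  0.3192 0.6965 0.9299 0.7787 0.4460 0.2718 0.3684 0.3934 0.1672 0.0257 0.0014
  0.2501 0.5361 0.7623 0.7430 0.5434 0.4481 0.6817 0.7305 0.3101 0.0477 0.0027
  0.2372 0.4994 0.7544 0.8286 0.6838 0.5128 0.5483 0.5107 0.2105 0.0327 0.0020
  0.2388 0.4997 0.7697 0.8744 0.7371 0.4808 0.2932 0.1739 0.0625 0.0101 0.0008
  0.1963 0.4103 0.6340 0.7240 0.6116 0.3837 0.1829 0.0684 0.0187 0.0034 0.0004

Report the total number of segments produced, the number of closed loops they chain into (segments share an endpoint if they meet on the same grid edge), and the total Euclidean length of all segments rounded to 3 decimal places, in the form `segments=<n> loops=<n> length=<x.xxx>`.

cell (0,0): code 0100 → (0.972,1.000)–(1.000,0.986)
cell (0,1): code 1100 → (0.177,2.000)–(0.972,1.000)
cell (0,2): code 1100 → (0.941,3.000)–(0.177,2.000)
cell (0,3): code 1000 → (1.000,3.035)–(0.941,3.000)
cell (1,0): code 0010 → (1.000,0.986)–(1.083,1.000)
cell (1,1): code 0111 → (1.083,1.000)–(2.000,1.285)
cell (1,3): code 1001 → (2.000,3.047)–(1.000,3.035)
cell (2,1): code 0010 → (2.000,1.285)–(2.996,2.000)
cell (2,2): code 0011 → (2.996,2.000)–(2.440,3.000)
cell (2,3): code 0001 → (2.440,3.000)–(2.000,3.047)
cell (3,2): code 0100 → (3.234,3.000)–(4.000,2.116)
cell (3,3): code 1000 → (4.000,3.453)–(3.234,3.000)
cell (4,1): code 0100 → (4.562,2.000)–(5.000,1.975)
cell (4,2): code 1110 → (4.000,2.116)–(4.562,2.000)
cell (4,3): code 1001 → (5.000,3.811)–(4.000,3.453)
cell (5,1): code 0010 → (5.000,1.975)–(5.049,2.000)
cell (5,2): code 0011 → (5.049,2.000)–(5.741,3.000)
cell (5,3): code 0001 → (5.741,3.000)–(5.000,3.811)
total: 18 segments, chained into 2 closed loop(s), length Σ = 13.997918

segments=18 loops=2 length=13.998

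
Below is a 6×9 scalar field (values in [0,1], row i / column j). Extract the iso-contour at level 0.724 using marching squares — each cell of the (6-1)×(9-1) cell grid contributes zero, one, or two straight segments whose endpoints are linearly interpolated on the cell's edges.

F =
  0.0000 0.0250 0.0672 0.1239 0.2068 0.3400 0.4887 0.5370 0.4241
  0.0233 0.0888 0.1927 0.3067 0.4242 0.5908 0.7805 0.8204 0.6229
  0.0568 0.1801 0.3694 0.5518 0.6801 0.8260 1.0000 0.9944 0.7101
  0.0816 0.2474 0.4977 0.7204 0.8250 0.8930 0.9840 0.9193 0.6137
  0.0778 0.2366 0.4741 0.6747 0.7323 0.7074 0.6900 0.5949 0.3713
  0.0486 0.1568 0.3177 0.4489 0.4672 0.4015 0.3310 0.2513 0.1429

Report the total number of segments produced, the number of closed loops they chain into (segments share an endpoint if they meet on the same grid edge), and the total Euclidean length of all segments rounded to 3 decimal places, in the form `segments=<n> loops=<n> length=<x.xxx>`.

cell (0,5): code 0100 → (0.806,6.000)–(1.000,5.702)
cell (0,6): code 1100 → (0.660,7.000)–(0.806,6.000)
cell (0,7): code 1000 → (1.000,7.488)–(0.660,7.000)
cell (1,4): code 0100 → (1.566,5.000)–(2.000,4.301)
cell (1,5): code 1110 → (1.000,5.702)–(1.566,5.000)
cell (1,7): code 1001 → (2.000,7.951)–(1.000,7.488)
cell (2,3): code 0100 → (2.303,4.000)–(3.000,3.034)
cell (2,4): code 1110 → (2.000,4.301)–(2.303,4.000)
cell (2,7): code 1001 → (3.000,7.639)–(2.000,7.951)
cell (3,3): code 0110 → (3.000,3.034)–(4.000,3.856)
cell (3,4): code 1011 → (4.000,4.333)–(3.911,5.000)
cell (3,5): code 0011 → (3.911,5.000)–(3.884,6.000)
cell (3,6): code 0011 → (3.884,6.000)–(3.602,7.000)
cell (3,7): code 0001 → (3.602,7.000)–(3.000,7.639)
cell (4,3): code 0010 → (4.000,3.856)–(4.031,4.000)
cell (4,4): code 0001 → (4.031,4.000)–(4.000,4.333)
total: 16 segments, chained into 1 closed loop(s), length Σ = 12.819528

segments=16 loops=1 length=12.820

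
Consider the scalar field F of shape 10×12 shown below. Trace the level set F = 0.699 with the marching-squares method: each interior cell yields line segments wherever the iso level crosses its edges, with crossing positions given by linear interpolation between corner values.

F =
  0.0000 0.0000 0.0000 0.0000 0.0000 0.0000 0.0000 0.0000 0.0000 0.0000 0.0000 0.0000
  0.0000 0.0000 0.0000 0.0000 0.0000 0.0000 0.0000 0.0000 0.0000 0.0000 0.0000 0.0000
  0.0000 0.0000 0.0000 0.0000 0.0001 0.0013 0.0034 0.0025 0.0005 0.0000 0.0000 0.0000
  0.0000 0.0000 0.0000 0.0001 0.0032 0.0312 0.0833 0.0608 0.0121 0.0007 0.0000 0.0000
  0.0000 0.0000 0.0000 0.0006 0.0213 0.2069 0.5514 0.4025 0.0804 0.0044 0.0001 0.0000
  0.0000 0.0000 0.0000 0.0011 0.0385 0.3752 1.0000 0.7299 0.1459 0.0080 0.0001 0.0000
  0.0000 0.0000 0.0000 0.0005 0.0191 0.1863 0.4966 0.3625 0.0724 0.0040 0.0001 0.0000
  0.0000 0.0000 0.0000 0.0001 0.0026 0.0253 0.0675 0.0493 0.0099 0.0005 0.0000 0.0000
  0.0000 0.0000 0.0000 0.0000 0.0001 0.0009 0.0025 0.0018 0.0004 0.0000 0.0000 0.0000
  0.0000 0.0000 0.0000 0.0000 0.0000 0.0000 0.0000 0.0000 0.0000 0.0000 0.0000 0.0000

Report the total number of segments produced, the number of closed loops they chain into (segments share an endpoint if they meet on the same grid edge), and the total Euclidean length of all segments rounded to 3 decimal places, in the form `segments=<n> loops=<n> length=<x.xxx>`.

cell (4,5): code 0100 → (4.329,6.000)–(5.000,5.518)
cell (4,6): code 1100 → (4.906,7.000)–(4.329,6.000)
cell (4,7): code 1000 → (5.000,7.053)–(4.906,7.000)
cell (5,5): code 0010 → (5.000,5.518)–(5.598,6.000)
cell (5,6): code 0011 → (5.598,6.000)–(5.084,7.000)
cell (5,7): code 0001 → (5.084,7.000)–(5.000,7.053)
total: 6 segments, chained into 1 closed loop(s), length Σ = 4.080048

segments=6 loops=1 length=4.080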